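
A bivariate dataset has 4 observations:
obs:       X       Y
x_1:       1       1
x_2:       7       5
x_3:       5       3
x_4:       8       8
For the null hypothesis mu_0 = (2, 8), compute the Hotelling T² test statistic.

Step 1 — sample mean vector:
  mean(X) = (1 + 7 + 5 + 8) / 4 = 21/4 = 5.25
  mean(Y) = (1 + 5 + 3 + 8) / 4 = 17/4 = 4.25
  x̄ = (5.25, 4.25),  deviation x̄ - mu_0 = (5.25, 4.25) - (2, 8) = (3.25, -3.75).

Step 2 — sample covariance matrix, S[i,j] = (1/(n-1)) · Σ_k (x_{k,i} - mean_i) · (x_{k,j} - mean_j), divisor n-1 = 3:
  S[X,X] = ((-4.25)·(-4.25) + (1.75)·(1.75) + (-0.25)·(-0.25) + (2.75)·(2.75)) / 3 = 28.75/3 = 9.5833
  S[X,Y] = ((-4.25)·(-3.25) + (1.75)·(0.75) + (-0.25)·(-1.25) + (2.75)·(3.75)) / 3 = 25.75/3 = 8.5833
  S[Y,Y] = ((-3.25)·(-3.25) + (0.75)·(0.75) + (-1.25)·(-1.25) + (3.75)·(3.75)) / 3 = 26.75/3 = 8.9167
  S = [[9.5833, 8.5833],
 [8.5833, 8.9167]].

Step 3 — invert S. det(S) = 9.5833·8.9167 - (8.5833)² = 11.7778.
  S^{-1} = (1/det) · [[d, -b], [-b, a]] = [[0.7571, -0.7288],
 [-0.7288, 0.8137]].

Step 4 — quadratic form (x̄ - mu_0)^T · S^{-1} · (x̄ - mu_0):
  S^{-1} · (x̄ - mu_0) = (5.1934, -5.4198),
  (x̄ - mu_0)^T · [...] = (3.25)·(5.1934) + (-3.75)·(-5.4198) = 37.2028.

Step 5 — scale by n: T² = 4 · 37.2028 = 148.8113.

T² ≈ 148.8113


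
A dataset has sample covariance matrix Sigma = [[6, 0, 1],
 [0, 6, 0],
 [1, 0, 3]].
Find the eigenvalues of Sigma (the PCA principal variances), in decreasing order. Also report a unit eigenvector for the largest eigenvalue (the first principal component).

Step 1 — characteristic polynomial p(λ) = det(λI - Sigma) = λ³ - tr·λ² + c_1·λ - det, where tr = trace, c_1 = sum of the principal 2×2 minors, det = det(Sigma):
  tr = 6 + 6 + 3 = 15,
  c_1 = (6·6 - (0)²) + (6·3 - (1)²) + (6·3 - (0)²) = 36 + 17 + 18 = 71,
  det = 6·(6·3 - (0)²) - (0)·((0)·3 - (0)·(1)) + (1)·((0)·(0) - 6·(1)) = 6·(18) - (0)·(0) + (1)·(-6) = 102.
  So p(λ) = λ³ - 15λ² + 71λ - 102.
Step 2 — look for an integer root (rational root theorem: any rational root is an integer divisor of 102). Testing λ = 6:
  p(6) = 216 - 540 + 426 - 102 = 0  ✓
  Dividing out (λ - 6): p(λ) = (λ - 6)(λ² - 9λ + 17).
Step 3 — remaining eigenvalues from the quadratic λ² - 9λ + 17 = 0:
  Δ = 9² - 4·17 = 81 - 68 = 13,  λ = (9 ± √13)/2 = (9 ± 3.6056)/2 ≈ 6.3028 or 2.6972.
  Sorted: λ_1 = 6.3028,  λ_2 = 6,  λ_3 = 2.6972  (check: sum = 15 = tr ✓).

Step 4 — unit eigenvector for λ_1 ≈ 6.3028: v spans the null space of (Sigma - λ_1 I), whose rows are
  r_1 = (-0.3028, 0, 1),  r_2 = (0, -0.3028, 0),  r_3 = (1, 0, -3.3028).
  v is orthogonal to every row, so take v ∝ r_1 × r_2 = ((0)·(0) - (1)·(-0.3028), (1)·(0) - (-0.3028)·(0), (-0.3028)·(-0.3028) - (0)·(0)) ≈ (0.3028, 0, 0.0917).
  Let u = (0.3028, 0, 0.0917).
  ||u|| = √((0.3028)² + (0)² + (0.0917)²) = √(0.1001) ≈ 0.3163,  v_1 = u/||u|| ≈ (0.9571, 0, 0.2898) (||v_1|| = 1).

λ_1 = 6.3028,  λ_2 = 6,  λ_3 = 2.6972;  v_1 ≈ (0.9571, 0, 0.2898)


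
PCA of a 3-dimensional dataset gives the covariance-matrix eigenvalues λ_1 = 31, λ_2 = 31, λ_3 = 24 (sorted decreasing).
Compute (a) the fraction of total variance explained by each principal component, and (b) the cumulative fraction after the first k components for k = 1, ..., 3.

Step 1 — total variance = trace(Sigma) = Σ λ_i = 31 + 31 + 24 = 86.

Step 2 — fraction explained by component i = λ_i / Σ λ:
  PC1: 31/86 = 0.3605
  PC2: 31/86 = 0.3605
  PC3: 24/86 = 0.2791

Step 3 — cumulative fraction after k components = (λ_1 + ... + λ_k) / Σ λ:
  k = 1: 31/86 = 0.3605
  k = 2: (31 + 31)/86 = 62/86 = 0.7209
  k = 3: (31 + 31 + 24)/86 = 86/86 = 1

Summary (fraction, with percent):

explained: PC1 0.3605 (36.05%), PC2 0.3605 (36.05%), PC3 0.2791 (27.91%);  cumulative: 0.3605, 0.7209, 1


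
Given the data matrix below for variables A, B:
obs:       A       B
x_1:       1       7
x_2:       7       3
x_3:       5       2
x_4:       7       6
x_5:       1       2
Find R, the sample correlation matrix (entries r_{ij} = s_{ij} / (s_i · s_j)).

Step 1 — column means:
  mean(A) = (1 + 7 + 5 + 7 + 1) / 5 = 21/5 = 4.2
  mean(B) = (7 + 3 + 2 + 6 + 2) / 5 = 20/5 = 4

Step 2 — sample variances and covariances s[i,j] = (1/(n-1)) · Σ_k (x_{k,i} - mean_i) · (x_{k,j} - mean_j), with n-1 = 4:
  s[A,A] = ((-3.2)·(-3.2) + (2.8)·(2.8) + (0.8)·(0.8) + (2.8)·(2.8) + (-3.2)·(-3.2)) / 4 = 36.8/4 = 9.2
  s[A,B] = ((-3.2)·(3) + (2.8)·(-1) + (0.8)·(-2) + (2.8)·(2) + (-3.2)·(-2)) / 4 = -2/4 = -0.5
  s[B,B] = ((3)·(3) + (-1)·(-1) + (-2)·(-2) + (2)·(2) + (-2)·(-2)) / 4 = 22/4 = 5.5
  Sample standard deviations s_i = √(s[i,i]):
  s(A) = √(9.2) = 3.0332
  s(B) = √(5.5) = 2.3452

Step 3 — r_{ij} = s_{ij} / (s_i · s_j):
  r[A,A] = 1 (diagonal).
  r[A,B] = -0.5 / (3.0332 · 2.3452) = -0.5 / 7.1134 = -0.0703
  r[B,B] = 1 (diagonal).

R is symmetric with unit diagonal. Assembling:

R = [[1, -0.0703],
 [-0.0703, 1]]


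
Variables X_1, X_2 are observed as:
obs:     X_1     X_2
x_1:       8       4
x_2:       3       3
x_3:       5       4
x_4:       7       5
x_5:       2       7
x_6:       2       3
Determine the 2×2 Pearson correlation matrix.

Step 1 — column means:
  mean(X_1) = (8 + 3 + 5 + 7 + 2 + 2) / 6 = 27/6 = 4.5
  mean(X_2) = (4 + 3 + 4 + 5 + 7 + 3) / 6 = 26/6 = 4.3333

Step 2 — sample variances and covariances s[i,j] = (1/(n-1)) · Σ_k (x_{k,i} - mean_i) · (x_{k,j} - mean_j), with n-1 = 5:
  s[X_1,X_1] = ((3.5)·(3.5) + (-1.5)·(-1.5) + (0.5)·(0.5) + (2.5)·(2.5) + (-2.5)·(-2.5) + (-2.5)·(-2.5)) / 5 = 33.5/5 = 6.7
  s[X_1,X_2] = ((3.5)·(-0.3333) + (-1.5)·(-1.3333) + (0.5)·(-0.3333) + (2.5)·(0.6667) + (-2.5)·(2.6667) + (-2.5)·(-1.3333)) / 5 = -1/5 = -0.2
  s[X_2,X_2] = ((-0.3333)·(-0.3333) + (-1.3333)·(-1.3333) + (-0.3333)·(-0.3333) + (0.6667)·(0.6667) + (2.6667)·(2.6667) + (-1.3333)·(-1.3333)) / 5 = 11.3333/5 = 2.2667
  Sample standard deviations s_i = √(s[i,i]):
  s(X_1) = √(6.7) = 2.5884
  s(X_2) = √(2.2667) = 1.5055

Step 3 — r_{ij} = s_{ij} / (s_i · s_j):
  r[X_1,X_1] = 1 (diagonal).
  r[X_1,X_2] = -0.2 / (2.5884 · 1.5055) = -0.2 / 3.897 = -0.0513
  r[X_2,X_2] = 1 (diagonal).

R is symmetric with unit diagonal. Assembling:

R = [[1, -0.0513],
 [-0.0513, 1]]


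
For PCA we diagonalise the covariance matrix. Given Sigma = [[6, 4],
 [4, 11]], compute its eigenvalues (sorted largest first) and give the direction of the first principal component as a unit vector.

Step 1 — characteristic polynomial of 2×2 Sigma:
  det(Sigma - λI) = λ² - trace · λ + det = 0.
  trace = 6 + 11 = 17, det = 6·11 - (4)² = 50.
Step 2 — discriminant:
  Δ = trace² - 4·det = 289 - 200 = 89.
Step 3 — eigenvalues:
  λ = (trace ± √Δ)/2 = (17 ± 9.434)/2,
  λ_1 = 13.217,  λ_2 = 3.783.

Step 4 — unit eigenvector for λ_1: solve (Sigma - λ_1 I)v = 0. First row:
  (6 - 13.217)·v_x + (4)·v_y = 0, i.e. (-7.217)·v_x + (4)·v_y = 0,
  so v ∝ (b, λ_1 - a) = (4, 7.217) = u.
  ||u|| = √((4)² + (7.217)²) = √(68.085) ≈ 8.2514,
  v_1 = u/||u|| ≈ (0.4848, 0.8746) (||v_1|| = 1).

λ_1 = 13.217,  λ_2 = 3.783;  v_1 ≈ (0.4848, 0.8746)


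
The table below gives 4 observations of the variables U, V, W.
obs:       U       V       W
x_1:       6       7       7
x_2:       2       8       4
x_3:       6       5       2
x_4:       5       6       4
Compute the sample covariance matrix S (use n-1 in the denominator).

Step 1 — column means:
  mean(U) = (6 + 2 + 6 + 5) / 4 = 19/4 = 4.75
  mean(V) = (7 + 8 + 5 + 6) / 4 = 26/4 = 6.5
  mean(W) = (7 + 4 + 2 + 4) / 4 = 17/4 = 4.25

Step 2 — sample covariance S[i,j] = (1/(n-1)) · Σ_k (x_{k,i} - mean_i) · (x_{k,j} - mean_j), with n-1 = 3.
  S[U,U] = ((1.25)·(1.25) + (-2.75)·(-2.75) + (1.25)·(1.25) + (0.25)·(0.25)) / 3 = 10.75/3 = 3.5833
  S[U,V] = ((1.25)·(0.5) + (-2.75)·(1.5) + (1.25)·(-1.5) + (0.25)·(-0.5)) / 3 = -5.5/3 = -1.8333
  S[U,W] = ((1.25)·(2.75) + (-2.75)·(-0.25) + (1.25)·(-2.25) + (0.25)·(-0.25)) / 3 = 1.25/3 = 0.4167
  S[V,V] = ((0.5)·(0.5) + (1.5)·(1.5) + (-1.5)·(-1.5) + (-0.5)·(-0.5)) / 3 = 5/3 = 1.6667
  S[V,W] = ((0.5)·(2.75) + (1.5)·(-0.25) + (-1.5)·(-2.25) + (-0.5)·(-0.25)) / 3 = 4.5/3 = 1.5
  S[W,W] = ((2.75)·(2.75) + (-0.25)·(-0.25) + (-2.25)·(-2.25) + (-0.25)·(-0.25)) / 3 = 12.75/3 = 4.25

S is symmetric (S[j,i] = S[i,j]). Assembling:

S = [[3.5833, -1.8333, 0.4167],
 [-1.8333, 1.6667, 1.5],
 [0.4167, 1.5, 4.25]]


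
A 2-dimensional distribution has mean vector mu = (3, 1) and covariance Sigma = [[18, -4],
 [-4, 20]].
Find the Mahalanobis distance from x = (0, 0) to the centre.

Step 1 — centre the observation: (x - mu) = (-3, -1).

Step 2 — invert Sigma. det(Sigma) = 18·20 - (-4)² = 344.
  Sigma^{-1} = (1/det) · [[d, -b], [-b, a]] = [[0.0581, 0.0116],
 [0.0116, 0.0523]].

Step 3 — form the quadratic (x - mu)^T · Sigma^{-1} · (x - mu):
  Sigma^{-1} · (x - mu) = (-0.186, -0.0872).
  (x - mu)^T · [Sigma^{-1} · (x - mu)] = (-3)·(-0.186) + (-1)·(-0.0872) = 0.6453.

Step 4 — take square root: d = √(0.6453) ≈ 0.8033.

d(x, mu) = √(0.6453) ≈ 0.8033


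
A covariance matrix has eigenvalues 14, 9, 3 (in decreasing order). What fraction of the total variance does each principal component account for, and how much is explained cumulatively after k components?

Step 1 — total variance = trace(Sigma) = Σ λ_i = 14 + 9 + 3 = 26.

Step 2 — fraction explained by component i = λ_i / Σ λ:
  PC1: 14/26 = 0.5385
  PC2: 9/26 = 0.3462
  PC3: 3/26 = 0.1154

Step 3 — cumulative fraction after k components = (λ_1 + ... + λ_k) / Σ λ:
  k = 1: 14/26 = 0.5385
  k = 2: (14 + 9)/26 = 23/26 = 0.8846
  k = 3: (14 + 9 + 3)/26 = 26/26 = 1

Summary (fraction, with percent):

explained: PC1 0.5385 (53.85%), PC2 0.3462 (34.62%), PC3 0.1154 (11.54%);  cumulative: 0.5385, 0.8846, 1


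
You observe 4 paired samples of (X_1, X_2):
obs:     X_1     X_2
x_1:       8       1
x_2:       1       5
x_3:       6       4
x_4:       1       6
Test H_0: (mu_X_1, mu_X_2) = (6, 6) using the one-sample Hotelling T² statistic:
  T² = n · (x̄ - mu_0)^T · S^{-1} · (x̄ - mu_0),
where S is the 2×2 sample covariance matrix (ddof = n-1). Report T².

Step 1 — sample mean vector:
  mean(X_1) = (8 + 1 + 6 + 1) / 4 = 16/4 = 4
  mean(X_2) = (1 + 5 + 4 + 6) / 4 = 16/4 = 4
  x̄ = (4, 4),  deviation x̄ - mu_0 = (4, 4) - (6, 6) = (-2, -2).

Step 2 — sample covariance matrix, S[i,j] = (1/(n-1)) · Σ_k (x_{k,i} - mean_i) · (x_{k,j} - mean_j), divisor n-1 = 3:
  S[X_1,X_1] = ((4)·(4) + (-3)·(-3) + (2)·(2) + (-3)·(-3)) / 3 = 38/3 = 12.6667
  S[X_1,X_2] = ((4)·(-3) + (-3)·(1) + (2)·(0) + (-3)·(2)) / 3 = -21/3 = -7
  S[X_2,X_2] = ((-3)·(-3) + (1)·(1) + (0)·(0) + (2)·(2)) / 3 = 14/3 = 4.6667
  S = [[12.6667, -7],
 [-7, 4.6667]].

Step 3 — invert S. det(S) = 12.6667·4.6667 - (-7)² = 10.1111.
  S^{-1} = (1/det) · [[d, -b], [-b, a]] = [[0.4615, 0.6923],
 [0.6923, 1.2527]].

Step 4 — quadratic form (x̄ - mu_0)^T · S^{-1} · (x̄ - mu_0):
  S^{-1} · (x̄ - mu_0) = (-2.3077, -3.8901),
  (x̄ - mu_0)^T · [...] = (-2)·(-2.3077) + (-2)·(-3.8901) = 12.3956.

Step 5 — scale by n: T² = 4 · 12.3956 = 49.5824.

T² ≈ 49.5824


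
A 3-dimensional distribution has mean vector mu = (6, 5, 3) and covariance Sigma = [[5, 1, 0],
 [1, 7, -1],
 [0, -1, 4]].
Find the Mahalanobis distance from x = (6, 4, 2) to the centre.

Step 1 — centre the observation: (x - mu) = (0, -1, -1).

Step 2 — invert Sigma (cofactor / det for 3×3, or solve directly):
  Sigma^{-1} = [[0.2061, -0.0305, -0.0076],
 [-0.0305, 0.1527, 0.0382],
 [-0.0076, 0.0382, 0.2595]].

Step 3 — form the quadratic (x - mu)^T · Sigma^{-1} · (x - mu):
  Sigma^{-1} · (x - mu) = (0.0382, -0.1908, -0.2977).
  (x - mu)^T · [Sigma^{-1} · (x - mu)] = (0)·(0.0382) + (-1)·(-0.1908) + (-1)·(-0.2977) = 0.4885.

Step 4 — take square root: d = √(0.4885) ≈ 0.699.

d(x, mu) = √(0.4885) ≈ 0.699


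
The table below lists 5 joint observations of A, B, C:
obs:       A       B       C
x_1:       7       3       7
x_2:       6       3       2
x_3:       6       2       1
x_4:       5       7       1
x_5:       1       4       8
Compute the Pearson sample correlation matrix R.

Step 1 — column means:
  mean(A) = (7 + 6 + 6 + 5 + 1) / 5 = 25/5 = 5
  mean(B) = (3 + 3 + 2 + 7 + 4) / 5 = 19/5 = 3.8
  mean(C) = (7 + 2 + 1 + 1 + 8) / 5 = 19/5 = 3.8

Step 2 — sample variances and covariances s[i,j] = (1/(n-1)) · Σ_k (x_{k,i} - mean_i) · (x_{k,j} - mean_j), with n-1 = 4:
  s[A,A] = ((2)·(2) + (1)·(1) + (1)·(1) + (0)·(0) + (-4)·(-4)) / 4 = 22/4 = 5.5
  s[A,B] = ((2)·(-0.8) + (1)·(-0.8) + (1)·(-1.8) + (0)·(3.2) + (-4)·(0.2)) / 4 = -5/4 = -1.25
  s[A,C] = ((2)·(3.2) + (1)·(-1.8) + (1)·(-2.8) + (0)·(-2.8) + (-4)·(4.2)) / 4 = -15/4 = -3.75
  s[B,B] = ((-0.8)·(-0.8) + (-0.8)·(-0.8) + (-1.8)·(-1.8) + (3.2)·(3.2) + (0.2)·(0.2)) / 4 = 14.8/4 = 3.7
  s[B,C] = ((-0.8)·(3.2) + (-0.8)·(-1.8) + (-1.8)·(-2.8) + (3.2)·(-2.8) + (0.2)·(4.2)) / 4 = -4.2/4 = -1.05
  s[C,C] = ((3.2)·(3.2) + (-1.8)·(-1.8) + (-2.8)·(-2.8) + (-2.8)·(-2.8) + (4.2)·(4.2)) / 4 = 46.8/4 = 11.7
  Sample standard deviations s_i = √(s[i,i]):
  s(A) = √(5.5) = 2.3452
  s(B) = √(3.7) = 1.9235
  s(C) = √(11.7) = 3.4205

Step 3 — r_{ij} = s_{ij} / (s_i · s_j):
  r[A,A] = 1 (diagonal).
  r[A,B] = -1.25 / (2.3452 · 1.9235) = -1.25 / 4.5111 = -0.2771
  r[A,C] = -3.75 / (2.3452 · 3.4205) = -3.75 / 8.0218 = -0.4675
  r[B,B] = 1 (diagonal).
  r[B,C] = -1.05 / (1.9235 · 3.4205) = -1.05 / 6.5795 = -0.1596
  r[C,C] = 1 (diagonal).

R is symmetric with unit diagonal. Assembling:

R = [[1, -0.2771, -0.4675],
 [-0.2771, 1, -0.1596],
 [-0.4675, -0.1596, 1]]


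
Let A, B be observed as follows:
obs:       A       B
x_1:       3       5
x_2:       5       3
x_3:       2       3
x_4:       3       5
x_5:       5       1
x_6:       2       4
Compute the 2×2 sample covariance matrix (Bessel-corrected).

Step 1 — column means:
  mean(A) = (3 + 5 + 2 + 3 + 5 + 2) / 6 = 20/6 = 3.3333
  mean(B) = (5 + 3 + 3 + 5 + 1 + 4) / 6 = 21/6 = 3.5

Step 2 — sample covariance S[i,j] = (1/(n-1)) · Σ_k (x_{k,i} - mean_i) · (x_{k,j} - mean_j), with n-1 = 5.
  S[A,A] = ((-0.3333)·(-0.3333) + (1.6667)·(1.6667) + (-1.3333)·(-1.3333) + (-0.3333)·(-0.3333) + (1.6667)·(1.6667) + (-1.3333)·(-1.3333)) / 5 = 9.3333/5 = 1.8667
  S[A,B] = ((-0.3333)·(1.5) + (1.6667)·(-0.5) + (-1.3333)·(-0.5) + (-0.3333)·(1.5) + (1.6667)·(-2.5) + (-1.3333)·(0.5)) / 5 = -6/5 = -1.2
  S[B,B] = ((1.5)·(1.5) + (-0.5)·(-0.5) + (-0.5)·(-0.5) + (1.5)·(1.5) + (-2.5)·(-2.5) + (0.5)·(0.5)) / 5 = 11.5/5 = 2.3

S is symmetric (S[j,i] = S[i,j]). Assembling:

S = [[1.8667, -1.2],
 [-1.2, 2.3]]


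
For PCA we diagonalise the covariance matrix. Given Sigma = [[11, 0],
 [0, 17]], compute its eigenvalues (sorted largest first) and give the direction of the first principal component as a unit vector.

Step 1 — characteristic polynomial of 2×2 Sigma:
  det(Sigma - λI) = λ² - trace · λ + det = 0.
  trace = 11 + 17 = 28, det = 11·17 - (0)² = 187.
Step 2 — discriminant:
  Δ = trace² - 4·det = 784 - 748 = 36.
Step 3 — eigenvalues:
  λ = (trace ± √Δ)/2 = (28 ± 6)/2,
  λ_1 = 17,  λ_2 = 11.

Step 4 — unit eigenvector for λ_1: Sigma is diagonal, so its eigenvectors are the coordinate axes. λ_1 = 17 is the diagonal entry on the second coordinate axis, hence
  v_1 = (0, 1) (||v_1|| = 1).

λ_1 = 17,  λ_2 = 11;  v_1 ≈ (0, 1)


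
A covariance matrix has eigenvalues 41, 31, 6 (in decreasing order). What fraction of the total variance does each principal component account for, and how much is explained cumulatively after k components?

Step 1 — total variance = trace(Sigma) = Σ λ_i = 41 + 31 + 6 = 78.

Step 2 — fraction explained by component i = λ_i / Σ λ:
  PC1: 41/78 = 0.5256
  PC2: 31/78 = 0.3974
  PC3: 6/78 = 0.0769

Step 3 — cumulative fraction after k components = (λ_1 + ... + λ_k) / Σ λ:
  k = 1: 41/78 = 0.5256
  k = 2: (41 + 31)/78 = 72/78 = 0.9231
  k = 3: (41 + 31 + 6)/78 = 78/78 = 1

Summary (fraction, with percent):

explained: PC1 0.5256 (52.56%), PC2 0.3974 (39.74%), PC3 0.0769 (7.69%);  cumulative: 0.5256, 0.9231, 1


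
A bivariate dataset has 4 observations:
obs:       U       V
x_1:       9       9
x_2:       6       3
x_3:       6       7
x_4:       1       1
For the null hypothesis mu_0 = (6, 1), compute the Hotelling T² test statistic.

Step 1 — sample mean vector:
  mean(U) = (9 + 6 + 6 + 1) / 4 = 22/4 = 5.5
  mean(V) = (9 + 3 + 7 + 1) / 4 = 20/4 = 5
  x̄ = (5.5, 5),  deviation x̄ - mu_0 = (5.5, 5) - (6, 1) = (-0.5, 4).

Step 2 — sample covariance matrix, S[i,j] = (1/(n-1)) · Σ_k (x_{k,i} - mean_i) · (x_{k,j} - mean_j), divisor n-1 = 3:
  S[U,U] = ((3.5)·(3.5) + (0.5)·(0.5) + (0.5)·(0.5) + (-4.5)·(-4.5)) / 3 = 33/3 = 11
  S[U,V] = ((3.5)·(4) + (0.5)·(-2) + (0.5)·(2) + (-4.5)·(-4)) / 3 = 32/3 = 10.6667
  S[V,V] = ((4)·(4) + (-2)·(-2) + (2)·(2) + (-4)·(-4)) / 3 = 40/3 = 13.3333
  S = [[11, 10.6667],
 [10.6667, 13.3333]].

Step 3 — invert S. det(S) = 11·13.3333 - (10.6667)² = 32.8889.
  S^{-1} = (1/det) · [[d, -b], [-b, a]] = [[0.4054, -0.3243],
 [-0.3243, 0.3345]].

Step 4 — quadratic form (x̄ - mu_0)^T · S^{-1} · (x̄ - mu_0):
  S^{-1} · (x̄ - mu_0) = (-1.5, 1.5),
  (x̄ - mu_0)^T · [...] = (-0.5)·(-1.5) + (4)·(1.5) = 6.75.

Step 5 — scale by n: T² = 4 · 6.75 = 27.

T² ≈ 27


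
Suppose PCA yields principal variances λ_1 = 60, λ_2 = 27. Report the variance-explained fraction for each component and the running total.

Step 1 — total variance = trace(Sigma) = Σ λ_i = 60 + 27 = 87.

Step 2 — fraction explained by component i = λ_i / Σ λ:
  PC1: 60/87 = 0.6897
  PC2: 27/87 = 0.3103

Step 3 — cumulative fraction after k components = (λ_1 + ... + λ_k) / Σ λ:
  k = 1: 60/87 = 0.6897
  k = 2: (60 + 27)/87 = 87/87 = 1

Summary (fraction, with percent):

explained: PC1 0.6897 (68.97%), PC2 0.3103 (31.03%);  cumulative: 0.6897, 1


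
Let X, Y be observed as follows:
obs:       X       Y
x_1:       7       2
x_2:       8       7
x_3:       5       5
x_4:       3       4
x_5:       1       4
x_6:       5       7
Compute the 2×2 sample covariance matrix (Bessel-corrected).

Step 1 — column means:
  mean(X) = (7 + 8 + 5 + 3 + 1 + 5) / 6 = 29/6 = 4.8333
  mean(Y) = (2 + 7 + 5 + 4 + 4 + 7) / 6 = 29/6 = 4.8333

Step 2 — sample covariance S[i,j] = (1/(n-1)) · Σ_k (x_{k,i} - mean_i) · (x_{k,j} - mean_j), with n-1 = 5.
  S[X,X] = ((2.1667)·(2.1667) + (3.1667)·(3.1667) + (0.1667)·(0.1667) + (-1.8333)·(-1.8333) + (-3.8333)·(-3.8333) + (0.1667)·(0.1667)) / 5 = 32.8333/5 = 6.5667
  S[X,Y] = ((2.1667)·(-2.8333) + (3.1667)·(2.1667) + (0.1667)·(0.1667) + (-1.8333)·(-0.8333) + (-3.8333)·(-0.8333) + (0.1667)·(2.1667)) / 5 = 5.8333/5 = 1.1667
  S[Y,Y] = ((-2.8333)·(-2.8333) + (2.1667)·(2.1667) + (0.1667)·(0.1667) + (-0.8333)·(-0.8333) + (-0.8333)·(-0.8333) + (2.1667)·(2.1667)) / 5 = 18.8333/5 = 3.7667

S is symmetric (S[j,i] = S[i,j]). Assembling:

S = [[6.5667, 1.1667],
 [1.1667, 3.7667]]


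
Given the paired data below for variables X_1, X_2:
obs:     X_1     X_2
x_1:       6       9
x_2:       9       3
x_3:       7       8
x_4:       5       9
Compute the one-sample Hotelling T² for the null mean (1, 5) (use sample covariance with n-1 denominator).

Step 1 — sample mean vector:
  mean(X_1) = (6 + 9 + 7 + 5) / 4 = 27/4 = 6.75
  mean(X_2) = (9 + 3 + 8 + 9) / 4 = 29/4 = 7.25
  x̄ = (6.75, 7.25),  deviation x̄ - mu_0 = (6.75, 7.25) - (1, 5) = (5.75, 2.25).

Step 2 — sample covariance matrix, S[i,j] = (1/(n-1)) · Σ_k (x_{k,i} - mean_i) · (x_{k,j} - mean_j), divisor n-1 = 3:
  S[X_1,X_1] = ((-0.75)·(-0.75) + (2.25)·(2.25) + (0.25)·(0.25) + (-1.75)·(-1.75)) / 3 = 8.75/3 = 2.9167
  S[X_1,X_2] = ((-0.75)·(1.75) + (2.25)·(-4.25) + (0.25)·(0.75) + (-1.75)·(1.75)) / 3 = -13.75/3 = -4.5833
  S[X_2,X_2] = ((1.75)·(1.75) + (-4.25)·(-4.25) + (0.75)·(0.75) + (1.75)·(1.75)) / 3 = 24.75/3 = 8.25
  S = [[2.9167, -4.5833],
 [-4.5833, 8.25]].

Step 3 — invert S. det(S) = 2.9167·8.25 - (-4.5833)² = 3.0556.
  S^{-1} = (1/det) · [[d, -b], [-b, a]] = [[2.7, 1.5],
 [1.5, 0.9545]].

Step 4 — quadratic form (x̄ - mu_0)^T · S^{-1} · (x̄ - mu_0):
  S^{-1} · (x̄ - mu_0) = (18.9, 10.7727),
  (x̄ - mu_0)^T · [...] = (5.75)·(18.9) + (2.25)·(10.7727) = 132.9136.

Step 5 — scale by n: T² = 4 · 132.9136 = 531.6545.

T² ≈ 531.6545


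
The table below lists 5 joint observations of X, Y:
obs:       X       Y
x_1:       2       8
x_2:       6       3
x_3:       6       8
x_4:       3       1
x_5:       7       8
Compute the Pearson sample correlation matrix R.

Step 1 — column means:
  mean(X) = (2 + 6 + 6 + 3 + 7) / 5 = 24/5 = 4.8
  mean(Y) = (8 + 3 + 8 + 1 + 8) / 5 = 28/5 = 5.6

Step 2 — sample variances and covariances s[i,j] = (1/(n-1)) · Σ_k (x_{k,i} - mean_i) · (x_{k,j} - mean_j), with n-1 = 4:
  s[X,X] = ((-2.8)·(-2.8) + (1.2)·(1.2) + (1.2)·(1.2) + (-1.8)·(-1.8) + (2.2)·(2.2)) / 4 = 18.8/4 = 4.7
  s[X,Y] = ((-2.8)·(2.4) + (1.2)·(-2.6) + (1.2)·(2.4) + (-1.8)·(-4.6) + (2.2)·(2.4)) / 4 = 6.6/4 = 1.65
  s[Y,Y] = ((2.4)·(2.4) + (-2.6)·(-2.6) + (2.4)·(2.4) + (-4.6)·(-4.6) + (2.4)·(2.4)) / 4 = 45.2/4 = 11.3
  Sample standard deviations s_i = √(s[i,i]):
  s(X) = √(4.7) = 2.1679
  s(Y) = √(11.3) = 3.3615

Step 3 — r_{ij} = s_{ij} / (s_i · s_j):
  r[X,X] = 1 (diagonal).
  r[X,Y] = 1.65 / (2.1679 · 3.3615) = 1.65 / 7.2877 = 0.2264
  r[Y,Y] = 1 (diagonal).

R is symmetric with unit diagonal. Assembling:

R = [[1, 0.2264],
 [0.2264, 1]]


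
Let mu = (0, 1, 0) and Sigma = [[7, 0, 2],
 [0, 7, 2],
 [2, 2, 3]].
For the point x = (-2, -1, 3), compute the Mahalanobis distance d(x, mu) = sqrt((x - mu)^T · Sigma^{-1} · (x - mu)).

Step 1 — centre the observation: (x - mu) = (-2, -2, 3).

Step 2 — invert Sigma (cofactor / det for 3×3, or solve directly):
  Sigma^{-1} = [[0.1868, 0.044, -0.1538],
 [0.044, 0.1868, -0.1538],
 [-0.1538, -0.1538, 0.5385]].

Step 3 — form the quadratic (x - mu)^T · Sigma^{-1} · (x - mu):
  Sigma^{-1} · (x - mu) = (-0.9231, -0.9231, 2.2308).
  (x - mu)^T · [Sigma^{-1} · (x - mu)] = (-2)·(-0.9231) + (-2)·(-0.9231) + (3)·(2.2308) = 10.3846.

Step 4 — take square root: d = √(10.3846) ≈ 3.2225.

d(x, mu) = √(10.3846) ≈ 3.2225


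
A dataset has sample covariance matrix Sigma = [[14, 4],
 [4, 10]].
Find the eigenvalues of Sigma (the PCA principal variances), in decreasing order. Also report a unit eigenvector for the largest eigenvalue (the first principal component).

Step 1 — characteristic polynomial of 2×2 Sigma:
  det(Sigma - λI) = λ² - trace · λ + det = 0.
  trace = 14 + 10 = 24, det = 14·10 - (4)² = 124.
Step 2 — discriminant:
  Δ = trace² - 4·det = 576 - 496 = 80.
Step 3 — eigenvalues:
  λ = (trace ± √Δ)/2 = (24 ± 8.9443)/2,
  λ_1 = 16.4721,  λ_2 = 7.5279.

Step 4 — unit eigenvector for λ_1: solve (Sigma - λ_1 I)v = 0. First row:
  (14 - 16.4721)·v_x + (4)·v_y = 0, i.e. (-2.4721)·v_x + (4)·v_y = 0,
  so v ∝ (b, λ_1 - a) = (4, 2.4721) = u.
  ||u|| = √((4)² + (2.4721)²) = √(22.1115) ≈ 4.7023,
  v_1 = u/||u|| ≈ (0.8507, 0.5257) (||v_1|| = 1).

λ_1 = 16.4721,  λ_2 = 7.5279;  v_1 ≈ (0.8507, 0.5257)


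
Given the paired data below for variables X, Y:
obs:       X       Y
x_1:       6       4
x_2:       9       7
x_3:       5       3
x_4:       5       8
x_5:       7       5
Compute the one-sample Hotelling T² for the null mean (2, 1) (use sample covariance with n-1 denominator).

Step 1 — sample mean vector:
  mean(X) = (6 + 9 + 5 + 5 + 7) / 5 = 32/5 = 6.4
  mean(Y) = (4 + 7 + 3 + 8 + 5) / 5 = 27/5 = 5.4
  x̄ = (6.4, 5.4),  deviation x̄ - mu_0 = (6.4, 5.4) - (2, 1) = (4.4, 4.4).

Step 2 — sample covariance matrix, S[i,j] = (1/(n-1)) · Σ_k (x_{k,i} - mean_i) · (x_{k,j} - mean_j), divisor n-1 = 4:
  S[X,X] = ((-0.4)·(-0.4) + (2.6)·(2.6) + (-1.4)·(-1.4) + (-1.4)·(-1.4) + (0.6)·(0.6)) / 4 = 11.2/4 = 2.8
  S[X,Y] = ((-0.4)·(-1.4) + (2.6)·(1.6) + (-1.4)·(-2.4) + (-1.4)·(2.6) + (0.6)·(-0.4)) / 4 = 4.2/4 = 1.05
  S[Y,Y] = ((-1.4)·(-1.4) + (1.6)·(1.6) + (-2.4)·(-2.4) + (2.6)·(2.6) + (-0.4)·(-0.4)) / 4 = 17.2/4 = 4.3
  S = [[2.8, 1.05],
 [1.05, 4.3]].

Step 3 — invert S. det(S) = 2.8·4.3 - (1.05)² = 10.9375.
  S^{-1} = (1/det) · [[d, -b], [-b, a]] = [[0.3931, -0.096],
 [-0.096, 0.256]].

Step 4 — quadratic form (x̄ - mu_0)^T · S^{-1} · (x̄ - mu_0):
  S^{-1} · (x̄ - mu_0) = (1.3074, 0.704),
  (x̄ - mu_0)^T · [...] = (4.4)·(1.3074) + (4.4)·(0.704) = 8.8503.

Step 5 — scale by n: T² = 5 · 8.8503 = 44.2514.

T² ≈ 44.2514


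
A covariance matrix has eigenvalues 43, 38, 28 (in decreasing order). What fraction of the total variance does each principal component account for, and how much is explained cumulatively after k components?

Step 1 — total variance = trace(Sigma) = Σ λ_i = 43 + 38 + 28 = 109.

Step 2 — fraction explained by component i = λ_i / Σ λ:
  PC1: 43/109 = 0.3945
  PC2: 38/109 = 0.3486
  PC3: 28/109 = 0.2569

Step 3 — cumulative fraction after k components = (λ_1 + ... + λ_k) / Σ λ:
  k = 1: 43/109 = 0.3945
  k = 2: (43 + 38)/109 = 81/109 = 0.7431
  k = 3: (43 + 38 + 28)/109 = 109/109 = 1

Summary (fraction, with percent):

explained: PC1 0.3945 (39.45%), PC2 0.3486 (34.86%), PC3 0.2569 (25.69%);  cumulative: 0.3945, 0.7431, 1


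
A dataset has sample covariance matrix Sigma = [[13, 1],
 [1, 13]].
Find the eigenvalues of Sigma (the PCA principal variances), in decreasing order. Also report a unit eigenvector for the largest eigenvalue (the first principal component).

Step 1 — characteristic polynomial of 2×2 Sigma:
  det(Sigma - λI) = λ² - trace · λ + det = 0.
  trace = 13 + 13 = 26, det = 13·13 - (1)² = 168.
Step 2 — discriminant:
  Δ = trace² - 4·det = 676 - 672 = 4.
Step 3 — eigenvalues:
  λ = (trace ± √Δ)/2 = (26 ± 2)/2,
  λ_1 = 14,  λ_2 = 12.

Step 4 — unit eigenvector for λ_1: solve (Sigma - λ_1 I)v = 0. First row:
  (13 - 14)·v_x + (1)·v_y = 0, i.e. (-1)·v_x + (1)·v_y = 0,
  so v ∝ (b, λ_1 - a) = (1, 1) = u.
  ||u|| = √((1)² + (1)²) = √(2) ≈ 1.4142,
  v_1 = u/||u|| ≈ (0.7071, 0.7071) (||v_1|| = 1).

λ_1 = 14,  λ_2 = 12;  v_1 ≈ (0.7071, 0.7071)


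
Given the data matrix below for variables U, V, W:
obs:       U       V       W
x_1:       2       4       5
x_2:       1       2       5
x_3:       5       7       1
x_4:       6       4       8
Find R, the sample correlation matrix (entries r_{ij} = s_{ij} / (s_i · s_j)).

Step 1 — column means:
  mean(U) = (2 + 1 + 5 + 6) / 4 = 14/4 = 3.5
  mean(V) = (4 + 2 + 7 + 4) / 4 = 17/4 = 4.25
  mean(W) = (5 + 5 + 1 + 8) / 4 = 19/4 = 4.75

Step 2 — sample variances and covariances s[i,j] = (1/(n-1)) · Σ_k (x_{k,i} - mean_i) · (x_{k,j} - mean_j), with n-1 = 3:
  s[U,U] = ((-1.5)·(-1.5) + (-2.5)·(-2.5) + (1.5)·(1.5) + (2.5)·(2.5)) / 3 = 17/3 = 5.6667
  s[U,V] = ((-1.5)·(-0.25) + (-2.5)·(-2.25) + (1.5)·(2.75) + (2.5)·(-0.25)) / 3 = 9.5/3 = 3.1667
  s[U,W] = ((-1.5)·(0.25) + (-2.5)·(0.25) + (1.5)·(-3.75) + (2.5)·(3.25)) / 3 = 1.5/3 = 0.5
  s[V,V] = ((-0.25)·(-0.25) + (-2.25)·(-2.25) + (2.75)·(2.75) + (-0.25)·(-0.25)) / 3 = 12.75/3 = 4.25
  s[V,W] = ((-0.25)·(0.25) + (-2.25)·(0.25) + (2.75)·(-3.75) + (-0.25)·(3.25)) / 3 = -11.75/3 = -3.9167
  s[W,W] = ((0.25)·(0.25) + (0.25)·(0.25) + (-3.75)·(-3.75) + (3.25)·(3.25)) / 3 = 24.75/3 = 8.25
  Sample standard deviations s_i = √(s[i,i]):
  s(U) = √(5.6667) = 2.3805
  s(V) = √(4.25) = 2.0616
  s(W) = √(8.25) = 2.8723

Step 3 — r_{ij} = s_{ij} / (s_i · s_j):
  r[U,U] = 1 (diagonal).
  r[U,V] = 3.1667 / (2.3805 · 2.0616) = 3.1667 / 4.9075 = 0.6453
  r[U,W] = 0.5 / (2.3805 · 2.8723) = 0.5 / 6.8374 = 0.0731
  r[V,V] = 1 (diagonal).
  r[V,W] = -3.9167 / (2.0616 · 2.8723) = -3.9167 / 5.9214 = -0.6614
  r[W,W] = 1 (diagonal).

R is symmetric with unit diagonal. Assembling:

R = [[1, 0.6453, 0.0731],
 [0.6453, 1, -0.6614],
 [0.0731, -0.6614, 1]]


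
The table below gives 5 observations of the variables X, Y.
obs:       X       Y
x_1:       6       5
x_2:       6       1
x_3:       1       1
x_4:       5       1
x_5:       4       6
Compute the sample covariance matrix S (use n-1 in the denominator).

Step 1 — column means:
  mean(X) = (6 + 6 + 1 + 5 + 4) / 5 = 22/5 = 4.4
  mean(Y) = (5 + 1 + 1 + 1 + 6) / 5 = 14/5 = 2.8

Step 2 — sample covariance S[i,j] = (1/(n-1)) · Σ_k (x_{k,i} - mean_i) · (x_{k,j} - mean_j), with n-1 = 4.
  S[X,X] = ((1.6)·(1.6) + (1.6)·(1.6) + (-3.4)·(-3.4) + (0.6)·(0.6) + (-0.4)·(-0.4)) / 4 = 17.2/4 = 4.3
  S[X,Y] = ((1.6)·(2.2) + (1.6)·(-1.8) + (-3.4)·(-1.8) + (0.6)·(-1.8) + (-0.4)·(3.2)) / 4 = 4.4/4 = 1.1
  S[Y,Y] = ((2.2)·(2.2) + (-1.8)·(-1.8) + (-1.8)·(-1.8) + (-1.8)·(-1.8) + (3.2)·(3.2)) / 4 = 24.8/4 = 6.2

S is symmetric (S[j,i] = S[i,j]). Assembling:

S = [[4.3, 1.1],
 [1.1, 6.2]]


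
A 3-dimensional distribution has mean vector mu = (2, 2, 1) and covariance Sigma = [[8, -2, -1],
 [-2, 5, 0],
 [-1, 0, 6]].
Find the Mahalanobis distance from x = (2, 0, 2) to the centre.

Step 1 — centre the observation: (x - mu) = (0, -2, 1).

Step 2 — invert Sigma (cofactor / det for 3×3, or solve directly):
  Sigma^{-1} = [[0.1422, 0.0569, 0.0237],
 [0.0569, 0.2227, 0.0095],
 [0.0237, 0.0095, 0.1706]].

Step 3 — form the quadratic (x - mu)^T · Sigma^{-1} · (x - mu):
  Sigma^{-1} · (x - mu) = (-0.09, -0.436, 0.1517).
  (x - mu)^T · [Sigma^{-1} · (x - mu)] = (0)·(-0.09) + (-2)·(-0.436) + (1)·(0.1517) = 1.0237.

Step 4 — take square root: d = √(1.0237) ≈ 1.0118.

d(x, mu) = √(1.0237) ≈ 1.0118


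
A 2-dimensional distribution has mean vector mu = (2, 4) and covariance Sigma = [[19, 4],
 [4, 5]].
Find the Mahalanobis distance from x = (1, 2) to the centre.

Step 1 — centre the observation: (x - mu) = (-1, -2).

Step 2 — invert Sigma. det(Sigma) = 19·5 - (4)² = 79.
  Sigma^{-1} = (1/det) · [[d, -b], [-b, a]] = [[0.0633, -0.0506],
 [-0.0506, 0.2405]].

Step 3 — form the quadratic (x - mu)^T · Sigma^{-1} · (x - mu):
  Sigma^{-1} · (x - mu) = (0.038, -0.4304).
  (x - mu)^T · [Sigma^{-1} · (x - mu)] = (-1)·(0.038) + (-2)·(-0.4304) = 0.8228.

Step 4 — take square root: d = √(0.8228) ≈ 0.9071.

d(x, mu) = √(0.8228) ≈ 0.9071


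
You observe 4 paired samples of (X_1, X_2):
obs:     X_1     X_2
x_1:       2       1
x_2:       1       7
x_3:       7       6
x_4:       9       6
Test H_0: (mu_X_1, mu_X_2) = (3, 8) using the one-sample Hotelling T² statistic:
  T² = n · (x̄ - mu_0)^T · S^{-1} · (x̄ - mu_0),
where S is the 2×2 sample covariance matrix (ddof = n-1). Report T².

Step 1 — sample mean vector:
  mean(X_1) = (2 + 1 + 7 + 9) / 4 = 19/4 = 4.75
  mean(X_2) = (1 + 7 + 6 + 6) / 4 = 20/4 = 5
  x̄ = (4.75, 5),  deviation x̄ - mu_0 = (4.75, 5) - (3, 8) = (1.75, -3).

Step 2 — sample covariance matrix, S[i,j] = (1/(n-1)) · Σ_k (x_{k,i} - mean_i) · (x_{k,j} - mean_j), divisor n-1 = 3:
  S[X_1,X_1] = ((-2.75)·(-2.75) + (-3.75)·(-3.75) + (2.25)·(2.25) + (4.25)·(4.25)) / 3 = 44.75/3 = 14.9167
  S[X_1,X_2] = ((-2.75)·(-4) + (-3.75)·(2) + (2.25)·(1) + (4.25)·(1)) / 3 = 10/3 = 3.3333
  S[X_2,X_2] = ((-4)·(-4) + (2)·(2) + (1)·(1) + (1)·(1)) / 3 = 22/3 = 7.3333
  S = [[14.9167, 3.3333],
 [3.3333, 7.3333]].

Step 3 — invert S. det(S) = 14.9167·7.3333 - (3.3333)² = 98.2778.
  S^{-1} = (1/det) · [[d, -b], [-b, a]] = [[0.0746, -0.0339],
 [-0.0339, 0.1518]].

Step 4 — quadratic form (x̄ - mu_0)^T · S^{-1} · (x̄ - mu_0):
  S^{-1} · (x̄ - mu_0) = (0.2323, -0.5147),
  (x̄ - mu_0)^T · [...] = (1.75)·(0.2323) + (-3)·(-0.5147) = 1.9507.

Step 5 — scale by n: T² = 4 · 1.9507 = 7.8027.

T² ≈ 7.8027


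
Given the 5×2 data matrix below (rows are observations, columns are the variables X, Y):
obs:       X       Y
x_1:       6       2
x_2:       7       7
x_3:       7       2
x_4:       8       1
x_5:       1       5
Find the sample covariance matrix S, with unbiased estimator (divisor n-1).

Step 1 — column means:
  mean(X) = (6 + 7 + 7 + 8 + 1) / 5 = 29/5 = 5.8
  mean(Y) = (2 + 7 + 2 + 1 + 5) / 5 = 17/5 = 3.4

Step 2 — sample covariance S[i,j] = (1/(n-1)) · Σ_k (x_{k,i} - mean_i) · (x_{k,j} - mean_j), with n-1 = 4.
  S[X,X] = ((0.2)·(0.2) + (1.2)·(1.2) + (1.2)·(1.2) + (2.2)·(2.2) + (-4.8)·(-4.8)) / 4 = 30.8/4 = 7.7
  S[X,Y] = ((0.2)·(-1.4) + (1.2)·(3.6) + (1.2)·(-1.4) + (2.2)·(-2.4) + (-4.8)·(1.6)) / 4 = -10.6/4 = -2.65
  S[Y,Y] = ((-1.4)·(-1.4) + (3.6)·(3.6) + (-1.4)·(-1.4) + (-2.4)·(-2.4) + (1.6)·(1.6)) / 4 = 25.2/4 = 6.3

S is symmetric (S[j,i] = S[i,j]). Assembling:

S = [[7.7, -2.65],
 [-2.65, 6.3]]


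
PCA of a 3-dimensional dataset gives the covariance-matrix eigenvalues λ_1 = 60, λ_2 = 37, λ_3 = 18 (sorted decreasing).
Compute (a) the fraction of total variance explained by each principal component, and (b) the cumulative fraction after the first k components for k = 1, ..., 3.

Step 1 — total variance = trace(Sigma) = Σ λ_i = 60 + 37 + 18 = 115.

Step 2 — fraction explained by component i = λ_i / Σ λ:
  PC1: 60/115 = 0.5217
  PC2: 37/115 = 0.3217
  PC3: 18/115 = 0.1565

Step 3 — cumulative fraction after k components = (λ_1 + ... + λ_k) / Σ λ:
  k = 1: 60/115 = 0.5217
  k = 2: (60 + 37)/115 = 97/115 = 0.8435
  k = 3: (60 + 37 + 18)/115 = 115/115 = 1

Summary (fraction, with percent):

explained: PC1 0.5217 (52.17%), PC2 0.3217 (32.17%), PC3 0.1565 (15.65%);  cumulative: 0.5217, 0.8435, 1


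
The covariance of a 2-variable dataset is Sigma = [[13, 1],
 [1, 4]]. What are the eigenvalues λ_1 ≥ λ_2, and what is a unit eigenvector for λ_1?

Step 1 — characteristic polynomial of 2×2 Sigma:
  det(Sigma - λI) = λ² - trace · λ + det = 0.
  trace = 13 + 4 = 17, det = 13·4 - (1)² = 51.
Step 2 — discriminant:
  Δ = trace² - 4·det = 289 - 204 = 85.
Step 3 — eigenvalues:
  λ = (trace ± √Δ)/2 = (17 ± 9.2195)/2,
  λ_1 = 13.1098,  λ_2 = 3.8902.

Step 4 — unit eigenvector for λ_1: solve (Sigma - λ_1 I)v = 0. First row:
  (13 - 13.1098)·v_x + (1)·v_y = 0, i.e. (-0.1098)·v_x + (1)·v_y = 0,
  so v ∝ (b, λ_1 - a) = (1, 0.1098) = u.
  ||u|| = √((1)² + (0.1098)²) = √(1.012) ≈ 1.006,
  v_1 = u/||u|| ≈ (0.994, 0.1091) (||v_1|| = 1).

λ_1 = 13.1098,  λ_2 = 3.8902;  v_1 ≈ (0.994, 0.1091)


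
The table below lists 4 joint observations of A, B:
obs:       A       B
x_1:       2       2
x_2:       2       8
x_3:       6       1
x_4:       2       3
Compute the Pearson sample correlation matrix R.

Step 1 — column means:
  mean(A) = (2 + 2 + 6 + 2) / 4 = 12/4 = 3
  mean(B) = (2 + 8 + 1 + 3) / 4 = 14/4 = 3.5

Step 2 — sample variances and covariances s[i,j] = (1/(n-1)) · Σ_k (x_{k,i} - mean_i) · (x_{k,j} - mean_j), with n-1 = 3:
  s[A,A] = ((-1)·(-1) + (-1)·(-1) + (3)·(3) + (-1)·(-1)) / 3 = 12/3 = 4
  s[A,B] = ((-1)·(-1.5) + (-1)·(4.5) + (3)·(-2.5) + (-1)·(-0.5)) / 3 = -10/3 = -3.3333
  s[B,B] = ((-1.5)·(-1.5) + (4.5)·(4.5) + (-2.5)·(-2.5) + (-0.5)·(-0.5)) / 3 = 29/3 = 9.6667
  Sample standard deviations s_i = √(s[i,i]):
  s(A) = √(4) = 2
  s(B) = √(9.6667) = 3.1091

Step 3 — r_{ij} = s_{ij} / (s_i · s_j):
  r[A,A] = 1 (diagonal).
  r[A,B] = -3.3333 / (2 · 3.1091) = -3.3333 / 6.2183 = -0.5361
  r[B,B] = 1 (diagonal).

R is symmetric with unit diagonal. Assembling:

R = [[1, -0.5361],
 [-0.5361, 1]]


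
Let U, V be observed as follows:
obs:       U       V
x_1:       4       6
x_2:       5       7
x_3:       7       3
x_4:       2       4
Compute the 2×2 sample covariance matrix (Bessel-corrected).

Step 1 — column means:
  mean(U) = (4 + 5 + 7 + 2) / 4 = 18/4 = 4.5
  mean(V) = (6 + 7 + 3 + 4) / 4 = 20/4 = 5

Step 2 — sample covariance S[i,j] = (1/(n-1)) · Σ_k (x_{k,i} - mean_i) · (x_{k,j} - mean_j), with n-1 = 3.
  S[U,U] = ((-0.5)·(-0.5) + (0.5)·(0.5) + (2.5)·(2.5) + (-2.5)·(-2.5)) / 3 = 13/3 = 4.3333
  S[U,V] = ((-0.5)·(1) + (0.5)·(2) + (2.5)·(-2) + (-2.5)·(-1)) / 3 = -2/3 = -0.6667
  S[V,V] = ((1)·(1) + (2)·(2) + (-2)·(-2) + (-1)·(-1)) / 3 = 10/3 = 3.3333

S is symmetric (S[j,i] = S[i,j]). Assembling:

S = [[4.3333, -0.6667],
 [-0.6667, 3.3333]]


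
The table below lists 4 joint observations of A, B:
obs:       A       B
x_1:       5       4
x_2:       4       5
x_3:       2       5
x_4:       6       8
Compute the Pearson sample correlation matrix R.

Step 1 — column means:
  mean(A) = (5 + 4 + 2 + 6) / 4 = 17/4 = 4.25
  mean(B) = (4 + 5 + 5 + 8) / 4 = 22/4 = 5.5

Step 2 — sample variances and covariances s[i,j] = (1/(n-1)) · Σ_k (x_{k,i} - mean_i) · (x_{k,j} - mean_j), with n-1 = 3:
  s[A,A] = ((0.75)·(0.75) + (-0.25)·(-0.25) + (-2.25)·(-2.25) + (1.75)·(1.75)) / 3 = 8.75/3 = 2.9167
  s[A,B] = ((0.75)·(-1.5) + (-0.25)·(-0.5) + (-2.25)·(-0.5) + (1.75)·(2.5)) / 3 = 4.5/3 = 1.5
  s[B,B] = ((-1.5)·(-1.5) + (-0.5)·(-0.5) + (-0.5)·(-0.5) + (2.5)·(2.5)) / 3 = 9/3 = 3
  Sample standard deviations s_i = √(s[i,i]):
  s(A) = √(2.9167) = 1.7078
  s(B) = √(3) = 1.7321

Step 3 — r_{ij} = s_{ij} / (s_i · s_j):
  r[A,A] = 1 (diagonal).
  r[A,B] = 1.5 / (1.7078 · 1.7321) = 1.5 / 2.958 = 0.5071
  r[B,B] = 1 (diagonal).

R is symmetric with unit diagonal. Assembling:

R = [[1, 0.5071],
 [0.5071, 1]]


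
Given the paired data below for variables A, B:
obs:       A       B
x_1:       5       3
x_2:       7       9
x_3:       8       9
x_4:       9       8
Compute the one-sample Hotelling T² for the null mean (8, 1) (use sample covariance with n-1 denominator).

Step 1 — sample mean vector:
  mean(A) = (5 + 7 + 8 + 9) / 4 = 29/4 = 7.25
  mean(B) = (3 + 9 + 9 + 8) / 4 = 29/4 = 7.25
  x̄ = (7.25, 7.25),  deviation x̄ - mu_0 = (7.25, 7.25) - (8, 1) = (-0.75, 6.25).

Step 2 — sample covariance matrix, S[i,j] = (1/(n-1)) · Σ_k (x_{k,i} - mean_i) · (x_{k,j} - mean_j), divisor n-1 = 3:
  S[A,A] = ((-2.25)·(-2.25) + (-0.25)·(-0.25) + (0.75)·(0.75) + (1.75)·(1.75)) / 3 = 8.75/3 = 2.9167
  S[A,B] = ((-2.25)·(-4.25) + (-0.25)·(1.75) + (0.75)·(1.75) + (1.75)·(0.75)) / 3 = 11.75/3 = 3.9167
  S[B,B] = ((-4.25)·(-4.25) + (1.75)·(1.75) + (1.75)·(1.75) + (0.75)·(0.75)) / 3 = 24.75/3 = 8.25
  S = [[2.9167, 3.9167],
 [3.9167, 8.25]].

Step 3 — invert S. det(S) = 2.9167·8.25 - (3.9167)² = 8.7222.
  S^{-1} = (1/det) · [[d, -b], [-b, a]] = [[0.9459, -0.449],
 [-0.449, 0.3344]].

Step 4 — quadratic form (x̄ - mu_0)^T · S^{-1} · (x̄ - mu_0):
  S^{-1} · (x̄ - mu_0) = (-3.5159, 2.4268),
  (x̄ - mu_0)^T · [...] = (-0.75)·(-3.5159) + (6.25)·(2.4268) = 17.8041.

Step 5 — scale by n: T² = 4 · 17.8041 = 71.2166.

T² ≈ 71.2166


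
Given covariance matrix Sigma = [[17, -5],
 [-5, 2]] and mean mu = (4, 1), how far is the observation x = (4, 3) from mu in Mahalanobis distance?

Step 1 — centre the observation: (x - mu) = (0, 2).

Step 2 — invert Sigma. det(Sigma) = 17·2 - (-5)² = 9.
  Sigma^{-1} = (1/det) · [[d, -b], [-b, a]] = [[0.2222, 0.5556],
 [0.5556, 1.8889]].

Step 3 — form the quadratic (x - mu)^T · Sigma^{-1} · (x - mu):
  Sigma^{-1} · (x - mu) = (1.1111, 3.7778).
  (x - mu)^T · [Sigma^{-1} · (x - mu)] = (0)·(1.1111) + (2)·(3.7778) = 7.5556.

Step 4 — take square root: d = √(7.5556) ≈ 2.7487.

d(x, mu) = √(7.5556) ≈ 2.7487


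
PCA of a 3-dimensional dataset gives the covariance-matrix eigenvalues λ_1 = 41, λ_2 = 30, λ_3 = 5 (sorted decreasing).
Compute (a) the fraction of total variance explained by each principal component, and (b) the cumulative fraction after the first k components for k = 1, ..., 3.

Step 1 — total variance = trace(Sigma) = Σ λ_i = 41 + 30 + 5 = 76.

Step 2 — fraction explained by component i = λ_i / Σ λ:
  PC1: 41/76 = 0.5395
  PC2: 30/76 = 0.3947
  PC3: 5/76 = 0.0658

Step 3 — cumulative fraction after k components = (λ_1 + ... + λ_k) / Σ λ:
  k = 1: 41/76 = 0.5395
  k = 2: (41 + 30)/76 = 71/76 = 0.9342
  k = 3: (41 + 30 + 5)/76 = 76/76 = 1

Summary (fraction, with percent):

explained: PC1 0.5395 (53.95%), PC2 0.3947 (39.47%), PC3 0.0658 (6.58%);  cumulative: 0.5395, 0.9342, 1


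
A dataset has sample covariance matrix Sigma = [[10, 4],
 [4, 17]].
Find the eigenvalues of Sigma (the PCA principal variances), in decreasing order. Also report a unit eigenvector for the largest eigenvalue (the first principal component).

Step 1 — characteristic polynomial of 2×2 Sigma:
  det(Sigma - λI) = λ² - trace · λ + det = 0.
  trace = 10 + 17 = 27, det = 10·17 - (4)² = 154.
Step 2 — discriminant:
  Δ = trace² - 4·det = 729 - 616 = 113.
Step 3 — eigenvalues:
  λ = (trace ± √Δ)/2 = (27 ± 10.6301)/2,
  λ_1 = 18.8151,  λ_2 = 8.1849.

Step 4 — unit eigenvector for λ_1: solve (Sigma - λ_1 I)v = 0. First row:
  (10 - 18.8151)·v_x + (4)·v_y = 0, i.e. (-8.8151)·v_x + (4)·v_y = 0,
  so v ∝ (b, λ_1 - a) = (4, 8.8151) = u.
  ||u|| = √((4)² + (8.8151)²) = √(93.7055) ≈ 9.6802,
  v_1 = u/||u|| ≈ (0.4132, 0.9106) (||v_1|| = 1).

λ_1 = 18.8151,  λ_2 = 8.1849;  v_1 ≈ (0.4132, 0.9106)
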